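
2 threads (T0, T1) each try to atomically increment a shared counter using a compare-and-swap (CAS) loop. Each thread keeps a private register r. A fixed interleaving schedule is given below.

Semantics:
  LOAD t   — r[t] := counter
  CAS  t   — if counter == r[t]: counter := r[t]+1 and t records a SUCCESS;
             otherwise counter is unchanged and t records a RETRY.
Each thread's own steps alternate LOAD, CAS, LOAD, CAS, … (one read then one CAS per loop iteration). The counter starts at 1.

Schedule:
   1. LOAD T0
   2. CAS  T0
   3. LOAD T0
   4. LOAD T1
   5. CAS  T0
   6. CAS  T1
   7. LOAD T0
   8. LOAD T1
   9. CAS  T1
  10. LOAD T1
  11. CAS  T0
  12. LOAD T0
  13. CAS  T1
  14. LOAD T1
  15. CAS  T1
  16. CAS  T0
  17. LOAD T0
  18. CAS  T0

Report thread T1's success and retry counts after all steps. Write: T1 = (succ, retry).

T1 = (3, 1)

T0 LOAD — after: cnt=1, r=1 — load
T0 CAS — after: cnt=2, r=1 — ok
T0 LOAD — after: cnt=2, r=2 — load
T1 LOAD — after: cnt=2, r=2 — load
T0 CAS — after: cnt=3, r=2 — ok
T1 CAS — after: cnt=3, r=2 — retry
T0 LOAD — after: cnt=3, r=3 — load
T1 LOAD — after: cnt=3, r=3 — load
T1 CAS — after: cnt=4, r=3 — ok
T1 LOAD — after: cnt=4, r=4 — load
T0 CAS — after: cnt=4, r=3 — retry
T0 LOAD — after: cnt=4, r=4 — load
T1 CAS — after: cnt=5, r=4 — ok
T1 LOAD — after: cnt=5, r=5 — load
T1 CAS — after: cnt=6, r=5 — ok
T0 CAS — after: cnt=6, r=4 — retry
T0 LOAD — after: cnt=6, r=6 — load
T0 CAS — after: cnt=7, r=6 — ok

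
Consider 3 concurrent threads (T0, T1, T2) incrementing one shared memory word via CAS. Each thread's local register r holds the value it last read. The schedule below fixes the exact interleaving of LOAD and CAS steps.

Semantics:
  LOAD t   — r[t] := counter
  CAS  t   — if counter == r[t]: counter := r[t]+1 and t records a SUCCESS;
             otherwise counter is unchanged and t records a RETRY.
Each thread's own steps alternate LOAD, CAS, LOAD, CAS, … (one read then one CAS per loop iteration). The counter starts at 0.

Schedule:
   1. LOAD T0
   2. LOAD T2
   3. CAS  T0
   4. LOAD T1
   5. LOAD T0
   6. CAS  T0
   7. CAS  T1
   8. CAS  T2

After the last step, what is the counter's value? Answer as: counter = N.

counter = 2

#1 T0 reads 0
#2 T2 reads 0
#3 T0 CAS(0→1) writes; counter now 1
#4 T1 reads 1
#5 T0 reads 1
#6 T0 CAS(1→2) writes; counter now 2
#7 T1 CAS(1→2) fails; counter now 2
#8 T2 CAS(0→1) fails; counter now 2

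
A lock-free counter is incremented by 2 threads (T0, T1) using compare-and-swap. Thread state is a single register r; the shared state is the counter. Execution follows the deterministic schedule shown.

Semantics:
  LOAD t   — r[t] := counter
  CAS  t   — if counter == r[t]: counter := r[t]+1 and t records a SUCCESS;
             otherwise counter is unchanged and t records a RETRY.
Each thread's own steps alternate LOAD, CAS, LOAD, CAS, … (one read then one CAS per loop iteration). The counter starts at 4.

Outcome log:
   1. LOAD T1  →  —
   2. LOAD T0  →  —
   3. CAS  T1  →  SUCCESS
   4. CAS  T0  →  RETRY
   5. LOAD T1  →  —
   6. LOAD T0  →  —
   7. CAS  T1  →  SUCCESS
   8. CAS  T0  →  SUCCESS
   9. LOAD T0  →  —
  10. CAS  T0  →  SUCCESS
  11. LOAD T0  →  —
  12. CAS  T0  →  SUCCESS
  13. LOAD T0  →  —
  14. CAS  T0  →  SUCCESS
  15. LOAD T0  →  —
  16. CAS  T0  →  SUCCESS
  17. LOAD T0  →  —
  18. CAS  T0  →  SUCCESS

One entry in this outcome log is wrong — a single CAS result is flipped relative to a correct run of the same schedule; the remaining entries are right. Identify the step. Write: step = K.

step = 8

Re-executing:
T1 LOAD — after: cnt=4, r=4 — load
T0 LOAD — after: cnt=4, r=4 — load
T1 CAS — after: cnt=5, r=4 — ok
T0 CAS — after: cnt=5, r=4 — retry
T1 LOAD — after: cnt=5, r=5 — load
T0 LOAD — after: cnt=5, r=5 — load
T1 CAS — after: cnt=6, r=5 — ok
T0 CAS — after: cnt=6, r=5 — retry
T0 LOAD — after: cnt=6, r=6 — load
T0 CAS — after: cnt=7, r=6 — ok
T0 LOAD — after: cnt=7, r=7 — load
T0 CAS — after: cnt=8, r=7 — ok
T0 LOAD — after: cnt=8, r=8 — load
T0 CAS — after: cnt=9, r=8 — ok
T0 LOAD — after: cnt=9, r=9 — load
T0 CAS — after: cnt=10, r=9 — ok
T0 LOAD — after: cnt=10, r=10 — load
T0 CAS — after: cnt=11, r=10 — ok
Flip is step 8.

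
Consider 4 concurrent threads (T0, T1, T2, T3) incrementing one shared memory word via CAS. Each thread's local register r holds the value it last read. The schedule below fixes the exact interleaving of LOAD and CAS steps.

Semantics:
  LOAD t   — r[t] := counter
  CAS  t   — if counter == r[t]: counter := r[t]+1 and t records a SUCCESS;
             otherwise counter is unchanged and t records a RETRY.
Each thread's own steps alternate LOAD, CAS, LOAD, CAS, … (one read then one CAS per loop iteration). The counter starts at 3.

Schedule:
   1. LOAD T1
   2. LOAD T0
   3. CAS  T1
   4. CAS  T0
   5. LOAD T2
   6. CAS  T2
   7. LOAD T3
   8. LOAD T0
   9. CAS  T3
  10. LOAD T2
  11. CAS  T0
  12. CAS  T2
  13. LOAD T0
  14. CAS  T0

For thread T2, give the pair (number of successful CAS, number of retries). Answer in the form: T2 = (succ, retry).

T1 LOAD — after: cnt=3, r=3 — load
T0 LOAD — after: cnt=3, r=3 — load
T1 CAS — after: cnt=4, r=3 — ok
T0 CAS — after: cnt=4, r=3 — retry
T2 LOAD — after: cnt=4, r=4 — load
T2 CAS — after: cnt=5, r=4 — ok
T3 LOAD — after: cnt=5, r=5 — load
T0 LOAD — after: cnt=5, r=5 — load
T3 CAS — after: cnt=6, r=5 — ok
T2 LOAD — after: cnt=6, r=6 — load
T0 CAS — after: cnt=6, r=5 — retry
T2 CAS — after: cnt=7, r=6 — ok
T0 LOAD — after: cnt=7, r=7 — load
T0 CAS — after: cnt=8, r=7 — ok

T2 = (2, 0)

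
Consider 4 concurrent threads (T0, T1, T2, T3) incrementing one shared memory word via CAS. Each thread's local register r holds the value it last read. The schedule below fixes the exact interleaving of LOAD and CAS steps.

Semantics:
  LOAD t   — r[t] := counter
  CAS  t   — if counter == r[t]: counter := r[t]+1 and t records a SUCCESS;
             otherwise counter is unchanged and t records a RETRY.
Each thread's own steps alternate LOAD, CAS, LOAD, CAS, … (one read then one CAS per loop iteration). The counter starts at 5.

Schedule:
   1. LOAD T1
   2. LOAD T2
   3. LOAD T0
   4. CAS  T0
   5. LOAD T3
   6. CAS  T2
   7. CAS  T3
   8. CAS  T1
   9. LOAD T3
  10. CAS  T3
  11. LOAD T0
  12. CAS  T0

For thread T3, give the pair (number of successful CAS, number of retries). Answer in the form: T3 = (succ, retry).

[1] T1.load  rd  (counter 5, T1.r 5)
[2] T2.load  rd  (counter 5, T2.r 5)
[3] T0.load  rd  (counter 5, T0.r 5)
[4] T0.cas  hit  (counter 6, T0.r 5)
[5] T3.load  rd  (counter 6, T3.r 6)
[6] T2.cas  miss  (counter 6, T2.r 5)
[7] T3.cas  hit  (counter 7, T3.r 6)
[8] T1.cas  miss  (counter 7, T1.r 5)
[9] T3.load  rd  (counter 7, T3.r 7)
[10] T3.cas  hit  (counter 8, T3.r 7)
[11] T0.load  rd  (counter 8, T0.r 8)
[12] T0.cas  hit  (counter 9, T0.r 8)

T3 = (2, 0)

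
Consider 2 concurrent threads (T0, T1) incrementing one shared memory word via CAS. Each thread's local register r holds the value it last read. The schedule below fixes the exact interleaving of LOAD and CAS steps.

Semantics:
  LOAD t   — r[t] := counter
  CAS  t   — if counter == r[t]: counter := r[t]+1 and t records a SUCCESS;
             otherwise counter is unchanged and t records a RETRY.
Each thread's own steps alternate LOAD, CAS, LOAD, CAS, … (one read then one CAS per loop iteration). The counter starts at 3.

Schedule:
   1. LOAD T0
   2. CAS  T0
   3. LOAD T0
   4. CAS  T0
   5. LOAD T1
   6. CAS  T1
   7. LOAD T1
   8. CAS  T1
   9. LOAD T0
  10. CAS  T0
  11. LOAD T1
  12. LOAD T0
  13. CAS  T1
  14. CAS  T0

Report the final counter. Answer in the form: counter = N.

1. LOAD T0 → mem=3 r[T0]=3 [LOAD]
2. CAS T0 → mem=4 r[T0]=3 [OK]
3. LOAD T0 → mem=4 r[T0]=4 [LOAD]
4. CAS T0 → mem=5 r[T0]=4 [OK]
5. LOAD T1 → mem=5 r[T1]=5 [LOAD]
6. CAS T1 → mem=6 r[T1]=5 [OK]
7. LOAD T1 → mem=6 r[T1]=6 [LOAD]
8. CAS T1 → mem=7 r[T1]=6 [OK]
9. LOAD T0 → mem=7 r[T0]=7 [LOAD]
10. CAS T0 → mem=8 r[T0]=7 [OK]
11. LOAD T1 → mem=8 r[T1]=8 [LOAD]
12. LOAD T0 → mem=8 r[T0]=8 [LOAD]
13. CAS T1 → mem=9 r[T1]=8 [OK]
14. CAS T0 → mem=9 r[T0]=8 [RETRY]

counter = 9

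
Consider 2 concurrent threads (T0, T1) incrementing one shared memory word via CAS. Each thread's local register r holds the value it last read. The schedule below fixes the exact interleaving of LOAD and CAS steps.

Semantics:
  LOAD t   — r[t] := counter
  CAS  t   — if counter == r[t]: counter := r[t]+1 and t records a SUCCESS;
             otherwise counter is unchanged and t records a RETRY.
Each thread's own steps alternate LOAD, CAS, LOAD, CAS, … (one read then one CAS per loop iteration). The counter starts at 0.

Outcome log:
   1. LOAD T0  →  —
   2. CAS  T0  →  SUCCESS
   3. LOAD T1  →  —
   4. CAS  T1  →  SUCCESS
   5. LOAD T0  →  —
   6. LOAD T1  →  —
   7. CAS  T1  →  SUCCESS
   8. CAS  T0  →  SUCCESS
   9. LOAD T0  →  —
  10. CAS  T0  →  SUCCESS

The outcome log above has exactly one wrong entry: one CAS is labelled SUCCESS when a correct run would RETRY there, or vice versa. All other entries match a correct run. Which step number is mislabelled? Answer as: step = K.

step = 8

Correct run:
step 1: T0 LOAD ⇒ load; ctr=0 reg=0
step 2: T0 CAS ⇒ ok; ctr=1 reg=0
step 3: T1 LOAD ⇒ load; ctr=1 reg=1
step 4: T1 CAS ⇒ ok; ctr=2 reg=1
step 5: T0 LOAD ⇒ load; ctr=2 reg=2
step 6: T1 LOAD ⇒ load; ctr=2 reg=2
step 7: T1 CAS ⇒ ok; ctr=3 reg=2
step 8: T0 CAS ⇒ retry; ctr=3 reg=2
step 9: T0 LOAD ⇒ load; ctr=3 reg=3
step 10: T0 CAS ⇒ ok; ctr=4 reg=3
Mismatch at 8.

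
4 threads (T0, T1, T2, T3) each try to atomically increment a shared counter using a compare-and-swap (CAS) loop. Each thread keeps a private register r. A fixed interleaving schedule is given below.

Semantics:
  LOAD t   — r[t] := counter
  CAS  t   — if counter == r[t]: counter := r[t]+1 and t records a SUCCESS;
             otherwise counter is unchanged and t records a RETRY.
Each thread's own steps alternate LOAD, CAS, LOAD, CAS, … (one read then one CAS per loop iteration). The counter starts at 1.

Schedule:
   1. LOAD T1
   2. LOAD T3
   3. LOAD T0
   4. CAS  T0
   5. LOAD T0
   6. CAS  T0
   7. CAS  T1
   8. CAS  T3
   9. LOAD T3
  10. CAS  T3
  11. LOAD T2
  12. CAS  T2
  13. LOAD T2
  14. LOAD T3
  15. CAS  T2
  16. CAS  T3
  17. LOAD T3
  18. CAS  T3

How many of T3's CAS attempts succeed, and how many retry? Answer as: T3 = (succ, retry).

1. LOAD T1 → mem=1 r[T1]=1 [LOAD]
2. LOAD T3 → mem=1 r[T3]=1 [LOAD]
3. LOAD T0 → mem=1 r[T0]=1 [LOAD]
4. CAS T0 → mem=2 r[T0]=1 [OK]
5. LOAD T0 → mem=2 r[T0]=2 [LOAD]
6. CAS T0 → mem=3 r[T0]=2 [OK]
7. CAS T1 → mem=3 r[T1]=1 [RETRY]
8. CAS T3 → mem=3 r[T3]=1 [RETRY]
9. LOAD T3 → mem=3 r[T3]=3 [LOAD]
10. CAS T3 → mem=4 r[T3]=3 [OK]
11. LOAD T2 → mem=4 r[T2]=4 [LOAD]
12. CAS T2 → mem=5 r[T2]=4 [OK]
13. LOAD T2 → mem=5 r[T2]=5 [LOAD]
14. LOAD T3 → mem=5 r[T3]=5 [LOAD]
15. CAS T2 → mem=6 r[T2]=5 [OK]
16. CAS T3 → mem=6 r[T3]=5 [RETRY]
17. LOAD T3 → mem=6 r[T3]=6 [LOAD]
18. CAS T3 → mem=7 r[T3]=6 [OK]

T3 = (2, 2)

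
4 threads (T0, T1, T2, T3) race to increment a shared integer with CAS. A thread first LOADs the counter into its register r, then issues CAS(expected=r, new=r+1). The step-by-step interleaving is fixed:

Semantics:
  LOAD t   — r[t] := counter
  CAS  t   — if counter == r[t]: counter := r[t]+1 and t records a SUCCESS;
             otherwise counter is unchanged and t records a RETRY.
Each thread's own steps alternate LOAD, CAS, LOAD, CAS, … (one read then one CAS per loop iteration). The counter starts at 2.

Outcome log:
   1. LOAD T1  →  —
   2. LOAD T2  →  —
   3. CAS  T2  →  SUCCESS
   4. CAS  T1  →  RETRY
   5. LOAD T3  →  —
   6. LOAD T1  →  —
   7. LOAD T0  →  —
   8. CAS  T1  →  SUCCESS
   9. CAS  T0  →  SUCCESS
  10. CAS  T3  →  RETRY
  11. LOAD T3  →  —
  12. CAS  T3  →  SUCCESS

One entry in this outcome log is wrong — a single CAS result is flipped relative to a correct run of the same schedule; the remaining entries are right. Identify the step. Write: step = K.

step = 9

Correct run:
#1 T1 reads 2
#2 T2 reads 2
#3 T2 CAS(2→3) writes; counter now 3
#4 T1 CAS(2→3) fails; counter now 3
#5 T3 reads 3
#6 T1 reads 3
#7 T0 reads 3
#8 T1 CAS(3→4) writes; counter now 4
#9 T0 CAS(3→4) fails; counter now 4
#10 T3 CAS(3→4) fails; counter now 4
#11 T3 reads 4
#12 T3 CAS(4→5) writes; counter now 5
Flip is step 9.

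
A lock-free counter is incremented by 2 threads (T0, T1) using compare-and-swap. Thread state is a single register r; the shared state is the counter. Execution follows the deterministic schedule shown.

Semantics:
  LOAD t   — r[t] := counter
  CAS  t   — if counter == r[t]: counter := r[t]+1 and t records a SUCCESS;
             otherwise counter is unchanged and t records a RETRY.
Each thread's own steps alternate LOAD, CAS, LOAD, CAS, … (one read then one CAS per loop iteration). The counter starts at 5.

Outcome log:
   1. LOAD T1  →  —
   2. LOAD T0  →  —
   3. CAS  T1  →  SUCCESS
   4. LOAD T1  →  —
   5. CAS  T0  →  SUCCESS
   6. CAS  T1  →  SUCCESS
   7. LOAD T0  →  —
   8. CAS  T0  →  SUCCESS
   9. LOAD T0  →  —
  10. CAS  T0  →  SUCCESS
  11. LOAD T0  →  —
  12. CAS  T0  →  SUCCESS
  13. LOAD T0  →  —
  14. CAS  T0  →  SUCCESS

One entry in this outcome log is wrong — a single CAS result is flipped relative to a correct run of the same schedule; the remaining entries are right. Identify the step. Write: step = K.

step = 5

Reference trace:
#1 T1 reads 5
#2 T0 reads 5
#3 T1 CAS(5→6) writes; counter now 6
#4 T1 reads 6
#5 T0 CAS(5→6) fails; counter now 6
#6 T1 CAS(6→7) writes; counter now 7
#7 T0 reads 7
#8 T0 CAS(7→8) writes; counter now 8
#9 T0 reads 8
#10 T0 CAS(8→9) writes; counter now 9
#11 T0 reads 9
#12 T0 CAS(9→10) writes; counter now 10
#13 T0 reads 10
#14 T0 CAS(10→11) writes; counter now 11
Mismatch at 5.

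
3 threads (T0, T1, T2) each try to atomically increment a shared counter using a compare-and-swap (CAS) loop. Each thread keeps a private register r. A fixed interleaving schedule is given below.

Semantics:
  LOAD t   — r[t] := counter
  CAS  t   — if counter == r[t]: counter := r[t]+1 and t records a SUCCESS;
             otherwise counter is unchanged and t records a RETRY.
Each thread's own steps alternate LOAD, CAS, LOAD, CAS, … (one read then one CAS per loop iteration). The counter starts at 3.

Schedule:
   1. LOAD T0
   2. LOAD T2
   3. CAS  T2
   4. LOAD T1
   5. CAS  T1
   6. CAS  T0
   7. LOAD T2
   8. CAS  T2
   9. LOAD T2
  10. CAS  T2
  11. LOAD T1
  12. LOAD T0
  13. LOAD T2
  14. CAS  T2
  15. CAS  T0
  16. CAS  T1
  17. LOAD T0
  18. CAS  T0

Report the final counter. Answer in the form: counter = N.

counter = 9

step 1: T0 LOAD ⇒ load; ctr=3 reg=3
step 2: T2 LOAD ⇒ load; ctr=3 reg=3
step 3: T2 CAS ⇒ ok; ctr=4 reg=3
step 4: T1 LOAD ⇒ load; ctr=4 reg=4
step 5: T1 CAS ⇒ ok; ctr=5 reg=4
step 6: T0 CAS ⇒ retry; ctr=5 reg=3
step 7: T2 LOAD ⇒ load; ctr=5 reg=5
step 8: T2 CAS ⇒ ok; ctr=6 reg=5
step 9: T2 LOAD ⇒ load; ctr=6 reg=6
step 10: T2 CAS ⇒ ok; ctr=7 reg=6
step 11: T1 LOAD ⇒ load; ctr=7 reg=7
step 12: T0 LOAD ⇒ load; ctr=7 reg=7
step 13: T2 LOAD ⇒ load; ctr=7 reg=7
step 14: T2 CAS ⇒ ok; ctr=8 reg=7
step 15: T0 CAS ⇒ retry; ctr=8 reg=7
step 16: T1 CAS ⇒ retry; ctr=8 reg=7
step 17: T0 LOAD ⇒ load; ctr=8 reg=8
step 18: T0 CAS ⇒ ok; ctr=9 reg=8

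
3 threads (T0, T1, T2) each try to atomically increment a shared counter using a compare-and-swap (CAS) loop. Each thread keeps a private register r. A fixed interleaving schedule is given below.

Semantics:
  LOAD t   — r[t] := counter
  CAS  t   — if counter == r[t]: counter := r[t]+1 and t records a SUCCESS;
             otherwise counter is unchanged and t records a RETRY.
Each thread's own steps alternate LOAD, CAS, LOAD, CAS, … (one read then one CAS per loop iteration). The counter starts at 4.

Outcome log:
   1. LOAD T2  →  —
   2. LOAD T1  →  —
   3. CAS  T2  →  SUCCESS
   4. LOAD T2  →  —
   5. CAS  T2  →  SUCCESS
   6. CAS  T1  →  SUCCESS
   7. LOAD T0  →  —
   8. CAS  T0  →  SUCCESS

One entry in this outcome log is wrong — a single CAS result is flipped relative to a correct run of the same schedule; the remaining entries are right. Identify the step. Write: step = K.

Re-executing:
   1) LOAD T2:  M=4  r_T2=4
   2) LOAD T1:  M=4  r_T1=4
   3) CAS  T2:  M=5  r_T2=4 ✓
   4) LOAD T2:  M=5  r_T2=5
   5) CAS  T2:  M=6  r_T2=5 ✓
   6) CAS  T1:  M=6  r_T1=4 ✗
   7) LOAD T0:  M=6  r_T0=6
   8) CAS  T0:  M=7  r_T0=6 ✓
Mismatch at 6.

step = 6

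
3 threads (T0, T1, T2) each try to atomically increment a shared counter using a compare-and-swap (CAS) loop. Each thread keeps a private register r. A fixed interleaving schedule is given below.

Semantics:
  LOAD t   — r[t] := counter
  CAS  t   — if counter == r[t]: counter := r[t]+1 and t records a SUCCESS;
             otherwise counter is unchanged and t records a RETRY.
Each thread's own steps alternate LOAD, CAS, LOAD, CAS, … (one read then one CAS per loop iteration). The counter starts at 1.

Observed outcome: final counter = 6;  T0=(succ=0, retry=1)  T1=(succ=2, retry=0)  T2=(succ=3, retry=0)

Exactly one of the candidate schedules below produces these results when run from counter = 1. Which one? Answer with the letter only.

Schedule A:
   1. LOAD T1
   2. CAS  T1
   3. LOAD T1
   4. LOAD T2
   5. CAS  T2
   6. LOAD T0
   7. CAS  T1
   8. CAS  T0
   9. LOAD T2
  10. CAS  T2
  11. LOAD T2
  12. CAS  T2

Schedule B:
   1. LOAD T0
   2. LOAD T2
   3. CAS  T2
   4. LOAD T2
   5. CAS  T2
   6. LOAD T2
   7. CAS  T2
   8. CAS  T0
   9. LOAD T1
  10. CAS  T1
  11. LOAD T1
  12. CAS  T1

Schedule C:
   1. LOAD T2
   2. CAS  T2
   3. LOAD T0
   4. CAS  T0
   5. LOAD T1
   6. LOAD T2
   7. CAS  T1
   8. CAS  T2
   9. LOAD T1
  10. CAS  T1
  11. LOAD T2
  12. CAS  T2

B

Run B:
#1 T0 reads 1
#2 T2 reads 1
#3 T2 CAS(1→2) writes; counter now 2
#4 T2 reads 2
#5 T2 CAS(2→3) writes; counter now 3
#6 T2 reads 3
#7 T2 CAS(3→4) writes; counter now 4
#8 T0 CAS(1→2) fails; counter now 4
#9 T1 reads 4
#10 T1 CAS(4→5) writes; counter now 5
#11 T1 reads 5
#12 T1 CAS(5→6) writes; counter now 6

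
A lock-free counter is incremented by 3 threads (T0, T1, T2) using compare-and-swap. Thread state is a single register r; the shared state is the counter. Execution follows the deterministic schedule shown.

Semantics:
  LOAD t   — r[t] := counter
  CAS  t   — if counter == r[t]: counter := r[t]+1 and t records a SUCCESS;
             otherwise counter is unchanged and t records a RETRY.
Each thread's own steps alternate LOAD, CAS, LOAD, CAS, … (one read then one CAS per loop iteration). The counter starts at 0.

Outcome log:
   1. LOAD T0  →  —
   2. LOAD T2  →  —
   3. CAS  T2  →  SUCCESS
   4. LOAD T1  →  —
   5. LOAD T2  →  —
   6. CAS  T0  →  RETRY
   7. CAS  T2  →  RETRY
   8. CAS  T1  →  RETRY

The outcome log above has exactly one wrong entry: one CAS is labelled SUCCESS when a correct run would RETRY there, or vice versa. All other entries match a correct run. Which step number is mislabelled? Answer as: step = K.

step = 7

Re-executing:
   1) LOAD T0:  M=0  r_T0=0
   2) LOAD T2:  M=0  r_T2=0
   3) CAS  T2:  M=1  r_T2=0 ✓
   4) LOAD T1:  M=1  r_T1=1
   5) LOAD T2:  M=1  r_T2=1
   6) CAS  T0:  M=1  r_T0=0 ✗
   7) CAS  T2:  M=2  r_T2=1 ✓
   8) CAS  T1:  M=2  r_T1=1 ✗
Log disagrees first at step 7.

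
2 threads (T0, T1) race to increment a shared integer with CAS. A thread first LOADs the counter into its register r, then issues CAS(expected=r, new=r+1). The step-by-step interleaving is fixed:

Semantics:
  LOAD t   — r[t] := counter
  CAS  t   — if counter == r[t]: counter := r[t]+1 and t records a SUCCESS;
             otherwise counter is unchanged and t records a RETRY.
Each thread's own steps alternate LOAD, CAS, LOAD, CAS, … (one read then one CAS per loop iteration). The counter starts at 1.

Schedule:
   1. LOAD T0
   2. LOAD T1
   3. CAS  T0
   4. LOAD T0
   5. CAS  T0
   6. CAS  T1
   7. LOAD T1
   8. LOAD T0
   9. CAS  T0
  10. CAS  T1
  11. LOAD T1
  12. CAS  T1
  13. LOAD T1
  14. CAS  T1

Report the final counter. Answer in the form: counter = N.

T0 LOAD — after: cnt=1, r=1 — load
T1 LOAD — after: cnt=1, r=1 — load
T0 CAS — after: cnt=2, r=1 — ok
T0 LOAD — after: cnt=2, r=2 — load
T0 CAS — after: cnt=3, r=2 — ok
T1 CAS — after: cnt=3, r=1 — retry
T1 LOAD — after: cnt=3, r=3 — load
T0 LOAD — after: cnt=3, r=3 — load
T0 CAS — after: cnt=4, r=3 — ok
T1 CAS — after: cnt=4, r=3 — retry
T1 LOAD — after: cnt=4, r=4 — load
T1 CAS — after: cnt=5, r=4 — ok
T1 LOAD — after: cnt=5, r=5 — load
T1 CAS — after: cnt=6, r=5 — ok

counter = 6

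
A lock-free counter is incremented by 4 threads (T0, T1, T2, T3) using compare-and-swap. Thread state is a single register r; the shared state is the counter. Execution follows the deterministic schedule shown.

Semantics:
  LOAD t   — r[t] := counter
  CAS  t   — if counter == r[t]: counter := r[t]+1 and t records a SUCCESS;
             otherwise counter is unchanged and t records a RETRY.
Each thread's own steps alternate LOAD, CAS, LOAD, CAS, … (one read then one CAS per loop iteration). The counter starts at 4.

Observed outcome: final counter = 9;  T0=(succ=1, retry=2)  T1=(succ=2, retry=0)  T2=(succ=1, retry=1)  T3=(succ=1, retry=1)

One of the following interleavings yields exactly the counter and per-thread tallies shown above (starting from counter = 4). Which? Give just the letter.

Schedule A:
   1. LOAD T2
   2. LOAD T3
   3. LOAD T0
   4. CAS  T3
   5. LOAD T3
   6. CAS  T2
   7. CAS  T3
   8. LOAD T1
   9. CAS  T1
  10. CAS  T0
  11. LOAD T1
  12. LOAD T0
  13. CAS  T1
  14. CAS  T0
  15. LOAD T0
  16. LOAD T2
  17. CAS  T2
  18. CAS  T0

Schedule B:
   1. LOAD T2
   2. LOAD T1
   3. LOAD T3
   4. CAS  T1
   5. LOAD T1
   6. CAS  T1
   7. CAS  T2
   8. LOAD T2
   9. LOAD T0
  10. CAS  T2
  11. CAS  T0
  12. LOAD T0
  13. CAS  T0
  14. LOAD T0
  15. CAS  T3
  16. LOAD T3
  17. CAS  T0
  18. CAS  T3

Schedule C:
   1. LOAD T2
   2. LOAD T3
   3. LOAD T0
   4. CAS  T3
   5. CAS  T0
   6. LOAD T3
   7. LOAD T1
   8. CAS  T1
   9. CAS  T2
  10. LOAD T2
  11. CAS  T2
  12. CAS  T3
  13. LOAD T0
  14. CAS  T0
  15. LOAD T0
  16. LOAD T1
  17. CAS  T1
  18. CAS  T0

Simulating candidate C:
#1 T2 reads 4
#2 T3 reads 4
#3 T0 reads 4
#4 T3 CAS(4→5) writes; counter now 5
#5 T0 CAS(4→5) fails; counter now 5
#6 T3 reads 5
#7 T1 reads 5
#8 T1 CAS(5→6) writes; counter now 6
#9 T2 CAS(4→5) fails; counter now 6
#10 T2 reads 6
#11 T2 CAS(6→7) writes; counter now 7
#12 T3 CAS(5→6) fails; counter now 7
#13 T0 reads 7
#14 T0 CAS(7→8) writes; counter now 8
#15 T0 reads 8
#16 T1 reads 8
#17 T1 CAS(8→9) writes; counter now 9
#18 T0 CAS(8→9) fails; counter now 9

C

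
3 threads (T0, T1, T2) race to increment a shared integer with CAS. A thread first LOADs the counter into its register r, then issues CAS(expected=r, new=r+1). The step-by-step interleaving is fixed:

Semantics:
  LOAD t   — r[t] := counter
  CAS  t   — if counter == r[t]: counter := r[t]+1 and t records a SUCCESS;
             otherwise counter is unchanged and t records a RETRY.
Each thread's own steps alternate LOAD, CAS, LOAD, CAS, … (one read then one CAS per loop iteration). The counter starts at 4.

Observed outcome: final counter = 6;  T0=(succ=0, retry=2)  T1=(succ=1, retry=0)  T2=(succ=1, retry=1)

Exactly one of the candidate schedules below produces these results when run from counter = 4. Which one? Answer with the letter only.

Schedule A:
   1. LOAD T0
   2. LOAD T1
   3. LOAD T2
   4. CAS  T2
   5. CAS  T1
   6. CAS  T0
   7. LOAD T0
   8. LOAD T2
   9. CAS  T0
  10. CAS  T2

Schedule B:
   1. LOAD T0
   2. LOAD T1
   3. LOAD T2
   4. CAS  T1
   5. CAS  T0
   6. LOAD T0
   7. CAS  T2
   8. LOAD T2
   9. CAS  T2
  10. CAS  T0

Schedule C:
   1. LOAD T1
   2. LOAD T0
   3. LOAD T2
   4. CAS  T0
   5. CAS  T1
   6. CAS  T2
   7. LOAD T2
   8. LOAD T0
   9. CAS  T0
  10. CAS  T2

B

Run B:
[1] T0.load  rd  (counter 4, T0.r 4)
[2] T1.load  rd  (counter 4, T1.r 4)
[3] T2.load  rd  (counter 4, T2.r 4)
[4] T1.cas  hit  (counter 5, T1.r 4)
[5] T0.cas  miss  (counter 5, T0.r 4)
[6] T0.load  rd  (counter 5, T0.r 5)
[7] T2.cas  miss  (counter 5, T2.r 4)
[8] T2.load  rd  (counter 5, T2.r 5)
[9] T2.cas  hit  (counter 6, T2.r 5)
[10] T0.cas  miss  (counter 6, T0.r 5)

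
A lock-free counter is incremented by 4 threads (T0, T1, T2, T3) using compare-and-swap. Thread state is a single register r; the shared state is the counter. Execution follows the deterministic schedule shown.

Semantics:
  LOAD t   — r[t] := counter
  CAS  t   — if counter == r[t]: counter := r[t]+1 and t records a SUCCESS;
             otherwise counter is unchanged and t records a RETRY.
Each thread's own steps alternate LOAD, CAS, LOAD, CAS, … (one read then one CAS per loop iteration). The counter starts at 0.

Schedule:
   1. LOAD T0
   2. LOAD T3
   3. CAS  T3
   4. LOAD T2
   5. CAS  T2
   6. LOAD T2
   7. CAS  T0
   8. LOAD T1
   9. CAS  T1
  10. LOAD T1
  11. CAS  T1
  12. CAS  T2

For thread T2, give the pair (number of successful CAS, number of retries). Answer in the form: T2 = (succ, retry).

T2 = (1, 1)

#1 T0 reads 0
#2 T3 reads 0
#3 T3 CAS(0→1) writes; counter now 1
#4 T2 reads 1
#5 T2 CAS(1→2) writes; counter now 2
#6 T2 reads 2
#7 T0 CAS(0→1) fails; counter now 2
#8 T1 reads 2
#9 T1 CAS(2→3) writes; counter now 3
#10 T1 reads 3
#11 T1 CAS(3→4) writes; counter now 4
#12 T2 CAS(2→3) fails; counter now 4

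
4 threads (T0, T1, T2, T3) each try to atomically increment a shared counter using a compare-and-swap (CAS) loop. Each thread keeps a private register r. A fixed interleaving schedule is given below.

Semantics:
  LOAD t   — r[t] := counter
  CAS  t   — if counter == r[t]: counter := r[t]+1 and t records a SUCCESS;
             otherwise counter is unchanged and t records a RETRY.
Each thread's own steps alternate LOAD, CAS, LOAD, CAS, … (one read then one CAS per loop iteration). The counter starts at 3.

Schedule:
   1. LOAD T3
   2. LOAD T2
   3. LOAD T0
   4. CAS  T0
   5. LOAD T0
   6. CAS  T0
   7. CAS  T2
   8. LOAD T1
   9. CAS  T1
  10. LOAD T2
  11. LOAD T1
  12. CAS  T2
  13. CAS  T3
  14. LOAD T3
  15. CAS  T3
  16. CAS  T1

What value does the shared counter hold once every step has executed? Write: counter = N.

counter = 8

   1) LOAD T3:  M=3  r_T3=3
   2) LOAD T2:  M=3  r_T2=3
   3) LOAD T0:  M=3  r_T0=3
   4) CAS  T0:  M=4  r_T0=3 ✓
   5) LOAD T0:  M=4  r_T0=4
   6) CAS  T0:  M=5  r_T0=4 ✓
   7) CAS  T2:  M=5  r_T2=3 ✗
   8) LOAD T1:  M=5  r_T1=5
   9) CAS  T1:  M=6  r_T1=5 ✓
  10) LOAD T2:  M=6  r_T2=6
  11) LOAD T1:  M=6  r_T1=6
  12) CAS  T2:  M=7  r_T2=6 ✓
  13) CAS  T3:  M=7  r_T3=3 ✗
  14) LOAD T3:  M=7  r_T3=7
  15) CAS  T3:  M=8  r_T3=7 ✓
  16) CAS  T1:  M=8  r_T1=6 ✗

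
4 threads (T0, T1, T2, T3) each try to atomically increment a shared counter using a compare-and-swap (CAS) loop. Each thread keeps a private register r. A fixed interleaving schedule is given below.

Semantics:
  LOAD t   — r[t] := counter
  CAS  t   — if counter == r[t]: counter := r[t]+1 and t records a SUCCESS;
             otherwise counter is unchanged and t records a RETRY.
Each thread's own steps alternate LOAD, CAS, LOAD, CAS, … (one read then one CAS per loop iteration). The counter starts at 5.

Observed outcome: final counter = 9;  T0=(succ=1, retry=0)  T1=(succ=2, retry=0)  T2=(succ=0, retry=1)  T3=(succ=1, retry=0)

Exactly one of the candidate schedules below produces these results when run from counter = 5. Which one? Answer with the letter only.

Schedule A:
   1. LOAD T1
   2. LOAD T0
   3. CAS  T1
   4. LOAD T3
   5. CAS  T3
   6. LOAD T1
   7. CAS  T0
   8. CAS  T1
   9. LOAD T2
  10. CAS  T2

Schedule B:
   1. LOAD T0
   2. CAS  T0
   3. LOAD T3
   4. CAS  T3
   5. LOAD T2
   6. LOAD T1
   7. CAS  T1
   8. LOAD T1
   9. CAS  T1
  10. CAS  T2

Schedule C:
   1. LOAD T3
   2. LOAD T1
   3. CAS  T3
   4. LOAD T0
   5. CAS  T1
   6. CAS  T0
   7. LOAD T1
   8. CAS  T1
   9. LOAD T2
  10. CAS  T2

B

Tracing schedule B:
   1) LOAD T0:  M=5  r_T0=5
   2) CAS  T0:  M=6  r_T0=5 ✓
   3) LOAD T3:  M=6  r_T3=6
   4) CAS  T3:  M=7  r_T3=6 ✓
   5) LOAD T2:  M=7  r_T2=7
   6) LOAD T1:  M=7  r_T1=7
   7) CAS  T1:  M=8  r_T1=7 ✓
   8) LOAD T1:  M=8  r_T1=8
   9) CAS  T1:  M=9  r_T1=8 ✓
  10) CAS  T2:  M=9  r_T2=7 ✗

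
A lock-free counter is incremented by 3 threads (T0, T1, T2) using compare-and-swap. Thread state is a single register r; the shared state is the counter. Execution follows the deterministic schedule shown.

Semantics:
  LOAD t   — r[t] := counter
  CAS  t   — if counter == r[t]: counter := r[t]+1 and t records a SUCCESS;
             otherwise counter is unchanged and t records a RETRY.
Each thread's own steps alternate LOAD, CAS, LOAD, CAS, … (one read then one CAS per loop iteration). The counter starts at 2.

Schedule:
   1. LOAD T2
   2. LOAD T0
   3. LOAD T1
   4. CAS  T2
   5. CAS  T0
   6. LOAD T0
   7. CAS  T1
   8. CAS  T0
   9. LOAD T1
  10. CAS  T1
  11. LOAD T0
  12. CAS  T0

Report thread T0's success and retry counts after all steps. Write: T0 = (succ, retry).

1. LOAD T2 → mem=2 r[T2]=2 [LOAD]
2. LOAD T0 → mem=2 r[T0]=2 [LOAD]
3. LOAD T1 → mem=2 r[T1]=2 [LOAD]
4. CAS T2 → mem=3 r[T2]=2 [OK]
5. CAS T0 → mem=3 r[T0]=2 [RETRY]
6. LOAD T0 → mem=3 r[T0]=3 [LOAD]
7. CAS T1 → mem=3 r[T1]=2 [RETRY]
8. CAS T0 → mem=4 r[T0]=3 [OK]
9. LOAD T1 → mem=4 r[T1]=4 [LOAD]
10. CAS T1 → mem=5 r[T1]=4 [OK]
11. LOAD T0 → mem=5 r[T0]=5 [LOAD]
12. CAS T0 → mem=6 r[T0]=5 [OK]

T0 = (2, 1)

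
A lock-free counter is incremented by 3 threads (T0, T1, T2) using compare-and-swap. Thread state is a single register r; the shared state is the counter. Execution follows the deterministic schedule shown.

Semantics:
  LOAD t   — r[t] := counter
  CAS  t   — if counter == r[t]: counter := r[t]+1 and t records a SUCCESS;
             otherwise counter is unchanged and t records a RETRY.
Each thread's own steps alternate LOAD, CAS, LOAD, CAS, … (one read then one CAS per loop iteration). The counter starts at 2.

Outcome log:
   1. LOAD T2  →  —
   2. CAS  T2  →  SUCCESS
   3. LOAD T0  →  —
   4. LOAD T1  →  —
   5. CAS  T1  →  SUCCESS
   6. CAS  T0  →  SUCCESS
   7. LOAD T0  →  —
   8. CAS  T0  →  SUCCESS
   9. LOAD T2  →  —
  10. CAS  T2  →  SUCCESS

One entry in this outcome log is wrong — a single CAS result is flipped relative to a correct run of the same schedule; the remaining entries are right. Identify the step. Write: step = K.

step = 6

Re-executing:
   1) LOAD T2:  M=2  r_T2=2
   2) CAS  T2:  M=3  r_T2=2 ✓
   3) LOAD T0:  M=3  r_T0=3
   4) LOAD T1:  M=3  r_T1=3
   5) CAS  T1:  M=4  r_T1=3 ✓
   6) CAS  T0:  M=4  r_T0=3 ✗
   7) LOAD T0:  M=4  r_T0=4
   8) CAS  T0:  M=5  r_T0=4 ✓
   9) LOAD T2:  M=5  r_T2=5
  10) CAS  T2:  M=6  r_T2=5 ✓
Mismatch at 6.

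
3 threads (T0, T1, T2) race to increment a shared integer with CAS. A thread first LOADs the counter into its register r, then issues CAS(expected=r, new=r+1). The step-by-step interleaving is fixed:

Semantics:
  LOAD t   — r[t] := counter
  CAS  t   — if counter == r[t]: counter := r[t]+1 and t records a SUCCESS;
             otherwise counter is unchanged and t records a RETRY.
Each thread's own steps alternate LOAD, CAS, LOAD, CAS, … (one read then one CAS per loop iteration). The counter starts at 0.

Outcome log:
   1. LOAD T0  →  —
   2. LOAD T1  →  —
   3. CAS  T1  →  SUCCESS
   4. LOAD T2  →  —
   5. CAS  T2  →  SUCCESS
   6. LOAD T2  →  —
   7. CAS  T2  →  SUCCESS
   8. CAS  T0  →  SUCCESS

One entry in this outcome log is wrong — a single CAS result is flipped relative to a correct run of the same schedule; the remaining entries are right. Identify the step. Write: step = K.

Re-executing:
T0 LOAD — after: cnt=0, r=0 — load
T1 LOAD — after: cnt=0, r=0 — load
T1 CAS — after: cnt=1, r=0 — ok
T2 LOAD — after: cnt=1, r=1 — load
T2 CAS — after: cnt=2, r=1 — ok
T2 LOAD — after: cnt=2, r=2 — load
T2 CAS — after: cnt=3, r=2 — ok
T0 CAS — after: cnt=3, r=0 — retry
Flip is step 8.

step = 8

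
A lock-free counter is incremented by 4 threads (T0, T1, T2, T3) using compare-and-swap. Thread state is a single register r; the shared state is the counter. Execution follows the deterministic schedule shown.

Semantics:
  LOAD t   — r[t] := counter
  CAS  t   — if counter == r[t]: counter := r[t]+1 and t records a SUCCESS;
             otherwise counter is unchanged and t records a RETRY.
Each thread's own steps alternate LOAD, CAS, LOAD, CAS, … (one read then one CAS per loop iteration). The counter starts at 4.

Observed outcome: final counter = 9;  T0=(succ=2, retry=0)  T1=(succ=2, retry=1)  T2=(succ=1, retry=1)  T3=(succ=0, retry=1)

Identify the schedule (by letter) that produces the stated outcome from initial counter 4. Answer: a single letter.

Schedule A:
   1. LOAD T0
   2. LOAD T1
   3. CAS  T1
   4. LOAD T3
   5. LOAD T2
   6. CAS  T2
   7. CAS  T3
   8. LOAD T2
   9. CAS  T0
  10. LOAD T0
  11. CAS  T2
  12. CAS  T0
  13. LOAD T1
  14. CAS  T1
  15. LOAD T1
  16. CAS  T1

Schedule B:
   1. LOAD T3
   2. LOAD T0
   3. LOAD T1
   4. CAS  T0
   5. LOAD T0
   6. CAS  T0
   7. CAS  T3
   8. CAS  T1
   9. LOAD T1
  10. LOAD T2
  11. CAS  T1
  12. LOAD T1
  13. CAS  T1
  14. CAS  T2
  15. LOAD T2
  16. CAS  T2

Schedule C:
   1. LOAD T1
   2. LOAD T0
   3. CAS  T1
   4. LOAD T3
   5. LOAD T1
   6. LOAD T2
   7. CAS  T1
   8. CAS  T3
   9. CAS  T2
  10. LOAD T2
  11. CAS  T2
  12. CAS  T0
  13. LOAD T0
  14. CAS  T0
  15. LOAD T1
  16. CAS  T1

Tracing schedule B:
step 1: T3 LOAD ⇒ load; ctr=4 reg=4
step 2: T0 LOAD ⇒ load; ctr=4 reg=4
step 3: T1 LOAD ⇒ load; ctr=4 reg=4
step 4: T0 CAS ⇒ ok; ctr=5 reg=4
step 5: T0 LOAD ⇒ load; ctr=5 reg=5
step 6: T0 CAS ⇒ ok; ctr=6 reg=5
step 7: T3 CAS ⇒ retry; ctr=6 reg=4
step 8: T1 CAS ⇒ retry; ctr=6 reg=4
step 9: T1 LOAD ⇒ load; ctr=6 reg=6
step 10: T2 LOAD ⇒ load; ctr=6 reg=6
step 11: T1 CAS ⇒ ok; ctr=7 reg=6
step 12: T1 LOAD ⇒ load; ctr=7 reg=7
step 13: T1 CAS ⇒ ok; ctr=8 reg=7
step 14: T2 CAS ⇒ retry; ctr=8 reg=6
step 15: T2 LOAD ⇒ load; ctr=8 reg=8
step 16: T2 CAS ⇒ ok; ctr=9 reg=8

B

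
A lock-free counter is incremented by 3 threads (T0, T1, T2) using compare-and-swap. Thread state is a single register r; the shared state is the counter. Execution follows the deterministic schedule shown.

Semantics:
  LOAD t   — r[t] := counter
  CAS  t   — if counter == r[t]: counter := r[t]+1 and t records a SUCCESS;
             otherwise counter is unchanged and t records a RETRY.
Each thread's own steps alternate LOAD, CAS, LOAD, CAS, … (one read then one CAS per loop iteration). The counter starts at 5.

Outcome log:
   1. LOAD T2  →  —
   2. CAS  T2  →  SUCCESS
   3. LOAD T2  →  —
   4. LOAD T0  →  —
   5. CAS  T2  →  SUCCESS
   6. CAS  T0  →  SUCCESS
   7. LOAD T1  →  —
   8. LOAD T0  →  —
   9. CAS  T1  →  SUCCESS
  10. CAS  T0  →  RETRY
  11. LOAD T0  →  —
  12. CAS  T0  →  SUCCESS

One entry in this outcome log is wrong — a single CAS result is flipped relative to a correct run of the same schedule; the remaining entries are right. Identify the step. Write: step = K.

step = 6

Correct run:
step 1: T2 LOAD ⇒ load; ctr=5 reg=5
step 2: T2 CAS ⇒ ok; ctr=6 reg=5
step 3: T2 LOAD ⇒ load; ctr=6 reg=6
step 4: T0 LOAD ⇒ load; ctr=6 reg=6
step 5: T2 CAS ⇒ ok; ctr=7 reg=6
step 6: T0 CAS ⇒ retry; ctr=7 reg=6
step 7: T1 LOAD ⇒ load; ctr=7 reg=7
step 8: T0 LOAD ⇒ load; ctr=7 reg=7
step 9: T1 CAS ⇒ ok; ctr=8 reg=7
step 10: T0 CAS ⇒ retry; ctr=8 reg=7
step 11: T0 LOAD ⇒ load; ctr=8 reg=8
step 12: T0 CAS ⇒ ok; ctr=9 reg=8
Log disagrees first at step 6.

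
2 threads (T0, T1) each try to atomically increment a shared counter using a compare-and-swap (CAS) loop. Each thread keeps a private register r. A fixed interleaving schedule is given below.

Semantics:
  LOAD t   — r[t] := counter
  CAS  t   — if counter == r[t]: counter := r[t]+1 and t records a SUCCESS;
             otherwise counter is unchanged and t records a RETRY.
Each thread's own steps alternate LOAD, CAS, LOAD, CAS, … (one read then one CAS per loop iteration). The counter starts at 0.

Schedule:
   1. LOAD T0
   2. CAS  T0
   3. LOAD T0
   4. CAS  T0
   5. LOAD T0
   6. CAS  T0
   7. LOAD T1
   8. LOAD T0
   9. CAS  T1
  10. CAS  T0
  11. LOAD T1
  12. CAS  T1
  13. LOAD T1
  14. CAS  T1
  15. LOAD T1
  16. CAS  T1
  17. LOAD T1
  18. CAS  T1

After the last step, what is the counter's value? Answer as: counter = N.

T0 LOAD — after: cnt=0, r=0 — load
T0 CAS — after: cnt=1, r=0 — ok
T0 LOAD — after: cnt=1, r=1 — load
T0 CAS — after: cnt=2, r=1 — ok
T0 LOAD — after: cnt=2, r=2 — load
T0 CAS — after: cnt=3, r=2 — ok
T1 LOAD — after: cnt=3, r=3 — load
T0 LOAD — after: cnt=3, r=3 — load
T1 CAS — after: cnt=4, r=3 — ok
T0 CAS — after: cnt=4, r=3 — retry
T1 LOAD — after: cnt=4, r=4 — load
T1 CAS — after: cnt=5, r=4 — ok
T1 LOAD — after: cnt=5, r=5 — load
T1 CAS — after: cnt=6, r=5 — ok
T1 LOAD — after: cnt=6, r=6 — load
T1 CAS — after: cnt=7, r=6 — ok
T1 LOAD — after: cnt=7, r=7 — load
T1 CAS — after: cnt=8, r=7 — ok

counter = 8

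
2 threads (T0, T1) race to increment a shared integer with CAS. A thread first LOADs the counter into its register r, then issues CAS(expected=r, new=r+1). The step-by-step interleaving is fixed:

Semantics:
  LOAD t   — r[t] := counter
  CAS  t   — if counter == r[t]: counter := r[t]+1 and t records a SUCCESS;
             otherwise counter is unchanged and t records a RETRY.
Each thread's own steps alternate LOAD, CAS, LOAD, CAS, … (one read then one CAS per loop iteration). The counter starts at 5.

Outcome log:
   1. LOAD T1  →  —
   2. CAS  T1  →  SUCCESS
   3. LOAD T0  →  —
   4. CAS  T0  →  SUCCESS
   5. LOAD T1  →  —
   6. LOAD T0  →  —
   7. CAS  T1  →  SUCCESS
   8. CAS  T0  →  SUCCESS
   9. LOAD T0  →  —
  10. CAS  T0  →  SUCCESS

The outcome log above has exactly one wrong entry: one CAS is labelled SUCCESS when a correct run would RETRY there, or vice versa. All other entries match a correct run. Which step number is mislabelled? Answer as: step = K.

step = 8

Correct run:
1. LOAD T1 → mem=5 r[T1]=5 [LOAD]
2. CAS T1 → mem=6 r[T1]=5 [OK]
3. LOAD T0 → mem=6 r[T0]=6 [LOAD]
4. CAS T0 → mem=7 r[T0]=6 [OK]
5. LOAD T1 → mem=7 r[T1]=7 [LOAD]
6. LOAD T0 → mem=7 r[T0]=7 [LOAD]
7. CAS T1 → mem=8 r[T1]=7 [OK]
8. CAS T0 → mem=8 r[T0]=7 [RETRY]
9. LOAD T0 → mem=8 r[T0]=8 [LOAD]
10. CAS T0 → mem=9 r[T0]=8 [OK]
Log disagrees first at step 8.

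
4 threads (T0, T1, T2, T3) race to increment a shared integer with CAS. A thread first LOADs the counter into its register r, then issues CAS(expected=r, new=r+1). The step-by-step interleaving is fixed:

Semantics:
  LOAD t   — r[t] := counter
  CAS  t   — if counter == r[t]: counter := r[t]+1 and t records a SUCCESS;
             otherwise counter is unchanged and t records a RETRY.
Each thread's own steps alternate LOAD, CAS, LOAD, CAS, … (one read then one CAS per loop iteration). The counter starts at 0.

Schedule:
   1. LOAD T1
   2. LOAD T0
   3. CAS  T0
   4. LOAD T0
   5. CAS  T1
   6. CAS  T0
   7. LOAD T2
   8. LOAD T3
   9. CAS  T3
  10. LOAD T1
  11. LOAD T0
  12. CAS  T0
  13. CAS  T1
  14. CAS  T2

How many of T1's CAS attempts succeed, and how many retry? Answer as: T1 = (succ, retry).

[1] T1.load  rd  (counter 0, T1.r 0)
[2] T0.load  rd  (counter 0, T0.r 0)
[3] T0.cas  hit  (counter 1, T0.r 0)
[4] T0.load  rd  (counter 1, T0.r 1)
[5] T1.cas  miss  (counter 1, T1.r 0)
[6] T0.cas  hit  (counter 2, T0.r 1)
[7] T2.load  rd  (counter 2, T2.r 2)
[8] T3.load  rd  (counter 2, T3.r 2)
[9] T3.cas  hit  (counter 3, T3.r 2)
[10] T1.load  rd  (counter 3, T1.r 3)
[11] T0.load  rd  (counter 3, T0.r 3)
[12] T0.cas  hit  (counter 4, T0.r 3)
[13] T1.cas  miss  (counter 4, T1.r 3)
[14] T2.cas  miss  (counter 4, T2.r 2)

T1 = (0, 2)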